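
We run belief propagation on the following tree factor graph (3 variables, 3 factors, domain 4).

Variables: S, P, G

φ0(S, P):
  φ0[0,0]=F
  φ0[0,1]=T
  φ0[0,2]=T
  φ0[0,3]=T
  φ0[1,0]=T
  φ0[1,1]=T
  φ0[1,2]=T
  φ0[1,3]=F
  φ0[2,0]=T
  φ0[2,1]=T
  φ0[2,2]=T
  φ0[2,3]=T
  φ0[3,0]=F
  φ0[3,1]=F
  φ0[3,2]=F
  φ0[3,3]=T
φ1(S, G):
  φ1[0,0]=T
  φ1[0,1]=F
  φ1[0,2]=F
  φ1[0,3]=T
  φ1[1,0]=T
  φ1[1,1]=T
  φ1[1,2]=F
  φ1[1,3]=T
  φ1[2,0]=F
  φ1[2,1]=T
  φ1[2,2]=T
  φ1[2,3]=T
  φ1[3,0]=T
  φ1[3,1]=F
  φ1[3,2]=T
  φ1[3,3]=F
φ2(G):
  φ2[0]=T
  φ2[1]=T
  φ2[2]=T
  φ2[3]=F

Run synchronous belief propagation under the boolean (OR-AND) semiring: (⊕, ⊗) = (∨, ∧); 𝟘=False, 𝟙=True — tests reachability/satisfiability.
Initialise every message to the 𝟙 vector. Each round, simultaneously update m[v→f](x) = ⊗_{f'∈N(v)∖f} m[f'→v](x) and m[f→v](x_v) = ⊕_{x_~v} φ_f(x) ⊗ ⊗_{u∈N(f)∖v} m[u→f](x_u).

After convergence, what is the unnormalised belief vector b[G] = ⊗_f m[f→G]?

init: all messages = 𝟙 over 4 values
r1 m[φ0→S] = [T, T, T, T]
r1 m[φ0→P] = [T, T, T, T]
r1 m[φ1→S] = [T, T, T, T]
r1 m[φ1→G] = [T, T, T, T]
r1 m[φ2→G] = [T, T, T, F]
r1 m[S→φ0] = [T, T, T, T]
r1 m[S→φ1] = [T, T, T, T]
r1 m[P→φ0] = [T, T, T, T]
r1 m[G→φ1] = [T, T, T, T]
r1 m[G→φ2] = [T, T, T, T]
r2 m[φ0→S] = [T, T, T, T]
r2 m[φ0→P] = [T, T, T, T]
r2 m[φ1→S] = [T, T, T, T]
r2 m[φ1→G] = [T, T, T, T]
r2 m[φ2→G] = [T, T, T, F]
r2 m[S→φ0] = [T, T, T, T]
r2 m[S→φ1] = [T, T, T, T]
r2 m[P→φ0] = [T, T, T, T]
r2 m[G→φ1] = [T, T, T, F]
r2 m[G→φ2] = [T, T, T, T]
r3 m[φ0→S] = [T, T, T, T]
r3 m[φ0→P] = [T, T, T, T]
r3 m[φ1→S] = [T, T, T, T]
r3 m[φ1→G] = [T, T, T, T]
r3 m[φ2→G] = [T, T, T, F]
r3 m[S→φ0] = [T, T, T, T]
r3 m[S→φ1] = [T, T, T, T]
r3 m[P→φ0] = [T, T, T, T]
r3 m[G→φ1] = [T, T, T, F]
r3 m[G→φ2] = [T, T, T, T]
fixed point reached at round 3
b[G] = ⊗ incoming = [T, T, T, F]

b[G] = [T, T, T, F]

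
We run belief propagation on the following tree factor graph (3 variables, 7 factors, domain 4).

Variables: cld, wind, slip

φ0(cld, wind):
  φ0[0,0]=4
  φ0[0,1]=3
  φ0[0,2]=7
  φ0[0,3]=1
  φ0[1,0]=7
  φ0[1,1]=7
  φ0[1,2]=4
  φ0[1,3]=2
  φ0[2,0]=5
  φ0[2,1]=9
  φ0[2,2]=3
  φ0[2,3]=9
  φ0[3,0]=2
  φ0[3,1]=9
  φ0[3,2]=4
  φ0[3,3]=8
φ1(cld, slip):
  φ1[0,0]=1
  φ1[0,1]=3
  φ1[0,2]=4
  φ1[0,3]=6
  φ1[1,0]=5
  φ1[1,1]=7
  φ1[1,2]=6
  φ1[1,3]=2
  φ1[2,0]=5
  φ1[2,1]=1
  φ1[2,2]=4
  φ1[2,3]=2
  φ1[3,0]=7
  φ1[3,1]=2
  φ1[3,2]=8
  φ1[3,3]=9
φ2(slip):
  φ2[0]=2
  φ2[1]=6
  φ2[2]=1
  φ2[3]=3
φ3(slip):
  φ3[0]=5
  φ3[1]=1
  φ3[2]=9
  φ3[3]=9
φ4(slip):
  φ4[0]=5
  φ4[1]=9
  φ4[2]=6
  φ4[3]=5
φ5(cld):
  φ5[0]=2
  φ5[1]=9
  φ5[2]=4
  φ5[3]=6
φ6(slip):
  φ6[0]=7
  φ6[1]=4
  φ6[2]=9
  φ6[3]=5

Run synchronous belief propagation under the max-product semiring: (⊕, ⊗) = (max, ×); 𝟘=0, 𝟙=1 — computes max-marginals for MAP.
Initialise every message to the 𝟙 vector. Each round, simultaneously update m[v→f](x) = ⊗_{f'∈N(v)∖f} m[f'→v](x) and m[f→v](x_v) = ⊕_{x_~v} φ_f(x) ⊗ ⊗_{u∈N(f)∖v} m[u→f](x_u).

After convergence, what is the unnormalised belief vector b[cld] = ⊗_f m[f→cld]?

init: all messages = 𝟙 over 4 values
r1 m[φ0→cld] = [7, 7, 9, 9]
r1 m[φ0→wind] = [7, 9, 7, 9]
r1 m[φ1→cld] = [6, 7, 5, 9]
r1 m[φ1→slip] = [7, 7, 8, 9]
r1 m[φ2→slip] = [2, 6, 1, 3]
r1 m[φ3→slip] = [5, 1, 9, 9]
r1 m[φ4→slip] = [5, 9, 6, 5]
r1 m[φ5→cld] = [2, 9, 4, 6]
r1 m[φ6→slip] = [7, 4, 9, 5]
r1 m[cld→φ0] = [1, 1, 1, 1]
r1 m[cld→φ1] = [1, 1, 1, 1]
r1 m[cld→φ5] = [1, 1, 1, 1]
r1 m[wind→φ0] = [1, 1, 1, 1]
r1 m[slip→φ1] = [1, 1, 1, 1]
r1 m[slip→φ2] = [1, 1, 1, 1]
r1 m[slip→φ3] = [1, 1, 1, 1]
r1 m[slip→φ4] = [1, 1, 1, 1]
r1 m[slip→φ6] = [1, 1, 1, 1]
r2 m[φ0→cld] = [7, 7, 9, 9]
r2 m[φ0→wind] = [7, 9, 7, 9]
r2 m[φ1→cld] = [6, 7, 5, 9]
r2 m[φ1→slip] = [7, 7, 8, 9]
r2 m[φ2→slip] = [2, 6, 1, 3]
r2 m[φ3→slip] = [5, 1, 9, 9]
r2 m[φ4→slip] = [5, 9, 6, 5]
r2 m[φ5→cld] = [2, 9, 4, 6]
r2 m[φ6→slip] = [7, 4, 9, 5]
r2 m[cld→φ0] = [12, 63, 20, 54]
r2 m[cld→φ1] = [14, 63, 36, 54]
r2 m[cld→φ5] = [42, 49, 45, 81]
r2 m[wind→φ0] = [1, 1, 1, 1]
r2 m[slip→φ1] = [350, 216, 486, 675]
r2 m[slip→φ2] = [1225, 252, 3888, 2025]
r2 m[slip→φ3] = [490, 1512, 432, 675]
r2 m[slip→φ4] = [490, 168, 648, 1215]
r2 m[slip→φ6] = [350, 378, 432, 1215]
r3 m[φ0→cld] = [7, 7, 9, 9]
r3 m[φ0→wind] = [441, 486, 252, 432]
r3 m[φ1→cld] = [4050, 2916, 1944, 6075]
r3 m[φ1→slip] = [378, 441, 432, 486]
r3 m[φ2→slip] = [2, 6, 1, 3]
r3 m[φ3→slip] = [5, 1, 9, 9]
r3 m[φ4→slip] = [5, 9, 6, 5]
r3 m[φ5→cld] = [2, 9, 4, 6]
r3 m[φ6→slip] = [7, 4, 9, 5]
r3 m[cld→φ0] = [12, 63, 20, 54]
r3 m[cld→φ1] = [14, 63, 36, 54]
r3 m[cld→φ5] = [42, 49, 45, 81]
r3 m[wind→φ0] = [1, 1, 1, 1]
r3 m[slip→φ1] = [350, 216, 486, 675]
r3 m[slip→φ2] = [1225, 252, 3888, 2025]
r3 m[slip→φ3] = [490, 1512, 432, 675]
r3 m[slip→φ4] = [490, 168, 648, 1215]
r3 m[slip→φ6] = [350, 378, 432, 1215]
r4 m[φ0→cld] = [7, 7, 9, 9]
r4 m[φ0→wind] = [441, 486, 252, 432]
r4 m[φ1→cld] = [4050, 2916, 1944, 6075]
r4 m[φ1→slip] = [378, 441, 432, 486]
r4 m[φ2→slip] = [2, 6, 1, 3]
r4 m[φ3→slip] = [5, 1, 9, 9]
r4 m[φ4→slip] = [5, 9, 6, 5]
r4 m[φ5→cld] = [2, 9, 4, 6]
r4 m[φ6→slip] = [7, 4, 9, 5]
r4 m[cld→φ0] = [8100, 26244, 7776, 36450]
r4 m[cld→φ1] = [14, 63, 36, 54]
r4 m[cld→φ5] = [28350, 20412, 17496, 54675]
r4 m[wind→φ0] = [1, 1, 1, 1]
r4 m[slip→φ1] = [350, 216, 486, 675]
r4 m[slip→φ2] = [66150, 15876, 209952, 109350]
r4 m[slip→φ3] = [26460, 95256, 23328, 36450]
r4 m[slip→φ4] = [26460, 10584, 34992, 65610]
r4 m[slip→φ6] = [18900, 23814, 23328, 65610]
r5 m[φ0→cld] = [7, 7, 9, 9]
r5 m[φ0→wind] = [183708, 328050, 145800, 291600]
r5 m[φ1→cld] = [4050, 2916, 1944, 6075]
r5 m[φ1→slip] = [378, 441, 432, 486]
r5 m[φ2→slip] = [2, 6, 1, 3]
r5 m[φ3→slip] = [5, 1, 9, 9]
r5 m[φ4→slip] = [5, 9, 6, 5]
r5 m[φ5→cld] = [2, 9, 4, 6]
r5 m[φ6→slip] = [7, 4, 9, 5]
r5 m[cld→φ0] = [8100, 26244, 7776, 36450]
r5 m[cld→φ1] = [14, 63, 36, 54]
r5 m[cld→φ5] = [28350, 20412, 17496, 54675]
r5 m[wind→φ0] = [1, 1, 1, 1]
r5 m[slip→φ1] = [350, 216, 486, 675]
r5 m[slip→φ2] = [66150, 15876, 209952, 109350]
r5 m[slip→φ3] = [26460, 95256, 23328, 36450]
r5 m[slip→φ4] = [26460, 10584, 34992, 65610]
r5 m[slip→φ6] = [18900, 23814, 23328, 65610]
r6 m[φ0→cld] = [7, 7, 9, 9]
r6 m[φ0→wind] = [183708, 328050, 145800, 291600]
r6 m[φ1→cld] = [4050, 2916, 1944, 6075]
r6 m[φ1→slip] = [378, 441, 432, 486]
r6 m[φ2→slip] = [2, 6, 1, 3]
r6 m[φ3→slip] = [5, 1, 9, 9]
r6 m[φ4→slip] = [5, 9, 6, 5]
r6 m[φ5→cld] = [2, 9, 4, 6]
r6 m[φ6→slip] = [7, 4, 9, 5]
r6 m[cld→φ0] = [8100, 26244, 7776, 36450]
r6 m[cld→φ1] = [14, 63, 36, 54]
r6 m[cld→φ5] = [28350, 20412, 17496, 54675]
r6 m[wind→φ0] = [1, 1, 1, 1]
r6 m[slip→φ1] = [350, 216, 486, 675]
r6 m[slip→φ2] = [66150, 15876, 209952, 109350]
r6 m[slip→φ3] = [26460, 95256, 23328, 36450]
r6 m[slip→φ4] = [26460, 10584, 34992, 65610]
r6 m[slip→φ6] = [18900, 23814, 23328, 65610]
fixed point reached at round 6
b[cld] = ⊗ incoming = [56700, 183708, 69984, 328050]

b[cld] = [56700, 183708, 69984, 328050]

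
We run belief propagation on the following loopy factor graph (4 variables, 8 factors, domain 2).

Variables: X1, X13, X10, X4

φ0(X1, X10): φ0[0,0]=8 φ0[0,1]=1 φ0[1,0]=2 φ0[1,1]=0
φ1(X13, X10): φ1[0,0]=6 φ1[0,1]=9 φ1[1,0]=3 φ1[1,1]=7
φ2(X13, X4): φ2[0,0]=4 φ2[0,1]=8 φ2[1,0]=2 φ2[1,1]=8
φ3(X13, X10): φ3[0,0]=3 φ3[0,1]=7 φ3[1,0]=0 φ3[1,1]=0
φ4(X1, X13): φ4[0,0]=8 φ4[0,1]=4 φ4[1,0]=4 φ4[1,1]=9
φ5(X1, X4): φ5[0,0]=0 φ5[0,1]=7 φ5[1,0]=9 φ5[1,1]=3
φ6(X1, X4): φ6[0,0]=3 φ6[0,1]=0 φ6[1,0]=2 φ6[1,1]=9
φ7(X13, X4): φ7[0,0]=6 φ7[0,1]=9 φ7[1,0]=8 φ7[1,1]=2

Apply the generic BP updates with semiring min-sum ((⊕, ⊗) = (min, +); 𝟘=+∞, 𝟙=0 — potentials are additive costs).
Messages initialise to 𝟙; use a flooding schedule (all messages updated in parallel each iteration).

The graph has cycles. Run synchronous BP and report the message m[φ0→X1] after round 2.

message @ round 2 = [1, 0]

init: all messages = 𝟙 over 2 values
r1 m[φ0→X1] = [1, 0]
r1 m[φ0→X10] = [2, 0]
r1 m[φ1→X13] = [6, 3]
r1 m[φ1→X10] = [3, 7]
r1 m[φ2→X13] = [4, 2]
r1 m[φ2→X4] = [2, 8]
r1 m[φ3→X13] = [3, 0]
r1 m[φ3→X10] = [0, 0]
r1 m[φ4→X1] = [4, 4]
r1 m[φ4→X13] = [4, 4]
r1 m[φ5→X1] = [0, 3]
r1 m[φ5→X4] = [0, 3]
r1 m[φ6→X1] = [0, 2]
r1 m[φ6→X4] = [2, 0]
r1 m[φ7→X13] = [6, 2]
r1 m[φ7→X4] = [6, 2]
r1 m[X1→φ0] = [0, 0]
r1 m[X1→φ4] = [0, 0]
r1 m[X1→φ5] = [0, 0]
r1 m[X1→φ6] = [0, 0]
r1 m[X13→φ1] = [0, 0]
r1 m[X13→φ2] = [0, 0]
r1 m[X13→φ3] = [0, 0]
r1 m[X13→φ4] = [0, 0]
r1 m[X13→φ7] = [0, 0]
r1 m[X10→φ0] = [0, 0]
r1 m[X10→φ1] = [0, 0]
r1 m[X10→φ3] = [0, 0]
r1 m[X4→φ2] = [0, 0]
r1 m[X4→φ5] = [0, 0]
r1 m[X4→φ6] = [0, 0]
r1 m[X4→φ7] = [0, 0]
r2 m[φ0→X1] = [1, 0]
r2 m[φ0→X10] = [2, 0]
r2 m[φ1→X13] = [6, 3]
r2 m[φ1→X10] = [3, 7]
r2 m[φ2→X13] = [4, 2]
r2 m[φ2→X4] = [2, 8]
r2 m[φ3→X13] = [3, 0]
r2 m[φ3→X10] = [0, 0]
r2 m[φ4→X1] = [4, 4]
r2 m[φ4→X13] = [4, 4]
r2 m[φ5→X1] = [0, 3]
r2 m[φ5→X4] = [0, 3]
r2 m[φ6→X1] = [0, 2]
r2 m[φ6→X4] = [2, 0]
r2 m[φ7→X13] = [6, 2]
r2 m[φ7→X4] = [6, 2]
r2 m[X1→φ0] = [4, 9]
r2 m[X1→φ4] = [1, 5]
r2 m[X1→φ5] = [5, 6]
r2 m[X1→φ6] = [5, 7]
r2 m[X13→φ1] = [17, 8]
r2 m[X13→φ2] = [19, 9]
r2 m[X13→φ3] = [20, 11]
r2 m[X13→φ4] = [19, 7]
r2 m[X13→φ7] = [17, 9]
r2 m[X10→φ0] = [3, 7]
r2 m[X10→φ1] = [2, 0]
r2 m[X10→φ3] = [5, 7]
r2 m[X4→φ2] = [8, 5]
r2 m[X4→φ5] = [10, 10]
r2 m[X4→φ6] = [8, 13]
r2 m[X4→φ7] = [4, 11]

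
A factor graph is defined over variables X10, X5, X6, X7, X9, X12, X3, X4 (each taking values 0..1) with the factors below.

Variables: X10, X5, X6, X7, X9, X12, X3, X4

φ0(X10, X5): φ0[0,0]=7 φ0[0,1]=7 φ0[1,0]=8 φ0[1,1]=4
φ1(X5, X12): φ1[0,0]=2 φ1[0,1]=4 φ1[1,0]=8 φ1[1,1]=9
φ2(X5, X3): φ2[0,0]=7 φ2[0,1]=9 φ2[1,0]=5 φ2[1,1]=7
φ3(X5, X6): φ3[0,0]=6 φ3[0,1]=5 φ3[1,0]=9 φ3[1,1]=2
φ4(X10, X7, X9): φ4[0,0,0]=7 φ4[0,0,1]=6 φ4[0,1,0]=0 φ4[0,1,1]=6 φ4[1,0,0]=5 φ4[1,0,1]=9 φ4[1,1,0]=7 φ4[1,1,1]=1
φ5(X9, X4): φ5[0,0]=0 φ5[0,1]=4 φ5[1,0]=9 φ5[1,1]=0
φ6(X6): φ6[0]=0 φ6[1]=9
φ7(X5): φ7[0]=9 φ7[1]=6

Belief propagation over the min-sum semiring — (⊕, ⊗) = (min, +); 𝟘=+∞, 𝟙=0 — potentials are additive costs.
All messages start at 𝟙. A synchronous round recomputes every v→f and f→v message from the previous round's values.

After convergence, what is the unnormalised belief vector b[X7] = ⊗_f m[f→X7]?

init: all messages = 𝟙 over 2 values
r1 m[φ0→X10] = [7, 4]
r1 m[φ0→X5] = [7, 4]
r1 m[φ1→X5] = [2, 8]
r1 m[φ1→X12] = [2, 4]
r1 m[φ2→X5] = [7, 5]
r1 m[φ2→X3] = [5, 7]
r1 m[φ3→X5] = [5, 2]
r1 m[φ3→X6] = [6, 2]
r1 m[φ4→X10] = [0, 1]
r1 m[φ4→X7] = [5, 0]
r1 m[φ4→X9] = [0, 1]
r1 m[φ5→X9] = [0, 0]
r1 m[φ5→X4] = [0, 0]
r1 m[φ6→X6] = [0, 9]
r1 m[φ7→X5] = [9, 6]
r1 m[X10→φ0] = [0, 0]
r1 m[X10→φ4] = [0, 0]
r1 m[X5→φ0] = [0, 0]
r1 m[X5→φ1] = [0, 0]
r1 m[X5→φ2] = [0, 0]
r1 m[X5→φ3] = [0, 0]
r1 m[X5→φ7] = [0, 0]
r1 m[X6→φ3] = [0, 0]
r1 m[X6→φ6] = [0, 0]
r1 m[X7→φ4] = [0, 0]
r1 m[X9→φ4] = [0, 0]
r1 m[X9→φ5] = [0, 0]
r1 m[X12→φ1] = [0, 0]
r1 m[X3→φ2] = [0, 0]
r1 m[X4→φ5] = [0, 0]
r2 m[φ0→X10] = [7, 4]
r2 m[φ0→X5] = [7, 4]
r2 m[φ1→X5] = [2, 8]
r2 m[φ1→X12] = [2, 4]
r2 m[φ2→X5] = [7, 5]
r2 m[φ2→X3] = [5, 7]
r2 m[φ3→X5] = [5, 2]
r2 m[φ3→X6] = [6, 2]
r2 m[φ4→X10] = [0, 1]
r2 m[φ4→X7] = [5, 0]
r2 m[φ4→X9] = [0, 1]
r2 m[φ5→X9] = [0, 0]
r2 m[φ5→X4] = [0, 0]
r2 m[φ6→X6] = [0, 9]
r2 m[φ7→X5] = [9, 6]
r2 m[X10→φ0] = [0, 1]
r2 m[X10→φ4] = [7, 4]
r2 m[X5→φ0] = [23, 21]
r2 m[X5→φ1] = [28, 17]
r2 m[X5→φ2] = [23, 20]
r2 m[X5→φ3] = [25, 23]
r2 m[X5→φ7] = [21, 19]
r2 m[X6→φ3] = [0, 9]
r2 m[X6→φ6] = [6, 2]
r2 m[X7→φ4] = [0, 0]
r2 m[X9→φ4] = [0, 0]
r2 m[X9→φ5] = [0, 1]
r2 m[X12→φ1] = [0, 0]
r2 m[X3→φ2] = [0, 0]
r2 m[X4→φ5] = [0, 0]
r3 m[φ0→X10] = [28, 25]
r3 m[φ0→X5] = [7, 5]
r3 m[φ1→X5] = [2, 8]
r3 m[φ1→X12] = [25, 26]
r3 m[φ2→X5] = [7, 5]
r3 m[φ2→X3] = [25, 27]
r3 m[φ3→X5] = [6, 9]
r3 m[φ3→X6] = [31, 25]
r3 m[φ4→X10] = [0, 1]
r3 m[φ4→X7] = [9, 5]
r3 m[φ4→X9] = [7, 5]
r3 m[φ5→X9] = [0, 0]
r3 m[φ5→X4] = [0, 1]
r3 m[φ6→X6] = [0, 9]
r3 m[φ7→X5] = [9, 6]
r3 m[X10→φ0] = [0, 1]
r3 m[X10→φ4] = [7, 4]
r3 m[X5→φ0] = [23, 21]
r3 m[X5→φ1] = [28, 17]
r3 m[X5→φ2] = [23, 20]
r3 m[X5→φ3] = [25, 23]
r3 m[X5→φ7] = [21, 19]
r3 m[X6→φ3] = [0, 9]
r3 m[X6→φ6] = [6, 2]
r3 m[X7→φ4] = [0, 0]
r3 m[X9→φ4] = [0, 0]
r3 m[X9→φ5] = [0, 1]
r3 m[X12→φ1] = [0, 0]
r3 m[X3→φ2] = [0, 0]
r3 m[X4→φ5] = [0, 0]
r4 m[φ0→X10] = [28, 25]
r4 m[φ0→X5] = [7, 5]
r4 m[φ1→X5] = [2, 8]
r4 m[φ1→X12] = [25, 26]
r4 m[φ2→X5] = [7, 5]
r4 m[φ2→X3] = [25, 27]
r4 m[φ3→X5] = [6, 9]
r4 m[φ3→X6] = [31, 25]
r4 m[φ4→X10] = [0, 1]
r4 m[φ4→X7] = [9, 5]
r4 m[φ4→X9] = [7, 5]
r4 m[φ5→X9] = [0, 0]
r4 m[φ5→X4] = [0, 1]
r4 m[φ6→X6] = [0, 9]
r4 m[φ7→X5] = [9, 6]
r4 m[X10→φ0] = [0, 1]
r4 m[X10→φ4] = [28, 25]
r4 m[X5→φ0] = [24, 28]
r4 m[X5→φ1] = [29, 25]
r4 m[X5→φ2] = [24, 28]
r4 m[X5→φ3] = [25, 24]
r4 m[X5→φ7] = [22, 27]
r4 m[X6→φ3] = [0, 9]
r4 m[X6→φ6] = [31, 25]
r4 m[X7→φ4] = [0, 0]
r4 m[X9→φ4] = [0, 0]
r4 m[X9→φ5] = [7, 5]
r4 m[X12→φ1] = [0, 0]
r4 m[X3→φ2] = [0, 0]
r4 m[X4→φ5] = [0, 0]
r5 m[φ0→X10] = [31, 32]
r5 m[φ0→X5] = [7, 5]
r5 m[φ1→X5] = [2, 8]
r5 m[φ1→X12] = [31, 33]
r5 m[φ2→X5] = [7, 5]
r5 m[φ2→X3] = [31, 33]
r5 m[φ3→X5] = [6, 9]
r5 m[φ3→X6] = [31, 26]
r5 m[φ4→X10] = [0, 1]
r5 m[φ4→X7] = [30, 26]
r5 m[φ4→X9] = [28, 26]
r5 m[φ5→X9] = [0, 0]
r5 m[φ5→X4] = [7, 5]
r5 m[φ6→X6] = [0, 9]
r5 m[φ7→X5] = [9, 6]
r5 m[X10→φ0] = [0, 1]
r5 m[X10→φ4] = [28, 25]
r5 m[X5→φ0] = [24, 28]
r5 m[X5→φ1] = [29, 25]
r5 m[X5→φ2] = [24, 28]
r5 m[X5→φ3] = [25, 24]
r5 m[X5→φ7] = [22, 27]
r5 m[X6→φ3] = [0, 9]
r5 m[X6→φ6] = [31, 25]
r5 m[X7→φ4] = [0, 0]
r5 m[X9→φ4] = [0, 0]
r5 m[X9→φ5] = [7, 5]
r5 m[X12→φ1] = [0, 0]
r5 m[X3→φ2] = [0, 0]
r5 m[X4→φ5] = [0, 0]
r6 m[φ0→X10] = [31, 32]
r6 m[φ0→X5] = [7, 5]
r6 m[φ1→X5] = [2, 8]
r6 m[φ1→X12] = [31, 33]
r6 m[φ2→X5] = [7, 5]
r6 m[φ2→X3] = [31, 33]
r6 m[φ3→X5] = [6, 9]
r6 m[φ3→X6] = [31, 26]
r6 m[φ4→X10] = [0, 1]
r6 m[φ4→X7] = [30, 26]
r6 m[φ4→X9] = [28, 26]
r6 m[φ5→X9] = [0, 0]
r6 m[φ5→X4] = [7, 5]
r6 m[φ6→X6] = [0, 9]
r6 m[φ7→X5] = [9, 6]
r6 m[X10→φ0] = [0, 1]
r6 m[X10→φ4] = [31, 32]
r6 m[X5→φ0] = [24, 28]
r6 m[X5→φ1] = [29, 25]
r6 m[X5→φ2] = [24, 28]
r6 m[X5→φ3] = [25, 24]
r6 m[X5→φ7] = [22, 27]
r6 m[X6→φ3] = [0, 9]
r6 m[X6→φ6] = [31, 26]
r6 m[X7→φ4] = [0, 0]
r6 m[X9→φ4] = [0, 0]
r6 m[X9→φ5] = [28, 26]
r6 m[X12→φ1] = [0, 0]
r6 m[X3→φ2] = [0, 0]
r6 m[X4→φ5] = [0, 0]
r7 m[φ0→X10] = [31, 32]
r7 m[φ0→X5] = [7, 5]
r7 m[φ1→X5] = [2, 8]
r7 m[φ1→X12] = [31, 33]
r7 m[φ2→X5] = [7, 5]
r7 m[φ2→X3] = [31, 33]
r7 m[φ3→X5] = [6, 9]
r7 m[φ3→X6] = [31, 26]
r7 m[φ4→X10] = [0, 1]
r7 m[φ4→X7] = [37, 31]
r7 m[φ4→X9] = [31, 33]
r7 m[φ5→X9] = [0, 0]
r7 m[φ5→X4] = [28, 26]
r7 m[φ6→X6] = [0, 9]
r7 m[φ7→X5] = [9, 6]
r7 m[X10→φ0] = [0, 1]
r7 m[X10→φ4] = [31, 32]
r7 m[X5→φ0] = [24, 28]
r7 m[X5→φ1] = [29, 25]
r7 m[X5→φ2] = [24, 28]
r7 m[X5→φ3] = [25, 24]
r7 m[X5→φ7] = [22, 27]
r7 m[X6→φ3] = [0, 9]
r7 m[X6→φ6] = [31, 26]
r7 m[X7→φ4] = [0, 0]
r7 m[X9→φ4] = [0, 0]
r7 m[X9→φ5] = [28, 26]
r7 m[X12→φ1] = [0, 0]
r7 m[X3→φ2] = [0, 0]
r7 m[X4→φ5] = [0, 0]
r8 m[φ0→X10] = [31, 32]
r8 m[φ0→X5] = [7, 5]
r8 m[φ1→X5] = [2, 8]
r8 m[φ1→X12] = [31, 33]
r8 m[φ2→X5] = [7, 5]
r8 m[φ2→X3] = [31, 33]
r8 m[φ3→X5] = [6, 9]
r8 m[φ3→X6] = [31, 26]
r8 m[φ4→X10] = [0, 1]
r8 m[φ4→X7] = [37, 31]
r8 m[φ4→X9] = [31, 33]
r8 m[φ5→X9] = [0, 0]
r8 m[φ5→X4] = [28, 26]
r8 m[φ6→X6] = [0, 9]
r8 m[φ7→X5] = [9, 6]
r8 m[X10→φ0] = [0, 1]
r8 m[X10→φ4] = [31, 32]
r8 m[X5→φ0] = [24, 28]
r8 m[X5→φ1] = [29, 25]
r8 m[X5→φ2] = [24, 28]
r8 m[X5→φ3] = [25, 24]
r8 m[X5→φ7] = [22, 27]
r8 m[X6→φ3] = [0, 9]
r8 m[X6→φ6] = [31, 26]
r8 m[X7→φ4] = [0, 0]
r8 m[X9→φ4] = [0, 0]
r8 m[X9→φ5] = [31, 33]
r8 m[X12→φ1] = [0, 0]
r8 m[X3→φ2] = [0, 0]
r8 m[X4→φ5] = [0, 0]
r9 m[φ0→X10] = [31, 32]
r9 m[φ0→X5] = [7, 5]
r9 m[φ1→X5] = [2, 8]
r9 m[φ1→X12] = [31, 33]
r9 m[φ2→X5] = [7, 5]
r9 m[φ2→X3] = [31, 33]
r9 m[φ3→X5] = [6, 9]
r9 m[φ3→X6] = [31, 26]
r9 m[φ4→X10] = [0, 1]
r9 m[φ4→X7] = [37, 31]
r9 m[φ4→X9] = [31, 33]
r9 m[φ5→X9] = [0, 0]
r9 m[φ5→X4] = [31, 33]
r9 m[φ6→X6] = [0, 9]
r9 m[φ7→X5] = [9, 6]
r9 m[X10→φ0] = [0, 1]
r9 m[X10→φ4] = [31, 32]
r9 m[X5→φ0] = [24, 28]
r9 m[X5→φ1] = [29, 25]
r9 m[X5→φ2] = [24, 28]
r9 m[X5→φ3] = [25, 24]
r9 m[X5→φ7] = [22, 27]
r9 m[X6→φ3] = [0, 9]
r9 m[X6→φ6] = [31, 26]
r9 m[X7→φ4] = [0, 0]
r9 m[X9→φ4] = [0, 0]
r9 m[X9→φ5] = [31, 33]
r9 m[X12→φ1] = [0, 0]
r9 m[X3→φ2] = [0, 0]
r9 m[X4→φ5] = [0, 0]
r10 m[φ0→X10] = [31, 32]
r10 m[φ0→X5] = [7, 5]
r10 m[φ1→X5] = [2, 8]
r10 m[φ1→X12] = [31, 33]
r10 m[φ2→X5] = [7, 5]
r10 m[φ2→X3] = [31, 33]
r10 m[φ3→X5] = [6, 9]
r10 m[φ3→X6] = [31, 26]
r10 m[φ4→X10] = [0, 1]
r10 m[φ4→X7] = [37, 31]
r10 m[φ4→X9] = [31, 33]
r10 m[φ5→X9] = [0, 0]
r10 m[φ5→X4] = [31, 33]
r10 m[φ6→X6] = [0, 9]
r10 m[φ7→X5] = [9, 6]
r10 m[X10→φ0] = [0, 1]
r10 m[X10→φ4] = [31, 32]
r10 m[X5→φ0] = [24, 28]
r10 m[X5→φ1] = [29, 25]
r10 m[X5→φ2] = [24, 28]
r10 m[X5→φ3] = [25, 24]
r10 m[X5→φ7] = [22, 27]
r10 m[X6→φ3] = [0, 9]
r10 m[X6→φ6] = [31, 26]
r10 m[X7→φ4] = [0, 0]
r10 m[X9→φ4] = [0, 0]
r10 m[X9→φ5] = [31, 33]
r10 m[X12→φ1] = [0, 0]
r10 m[X3→φ2] = [0, 0]
r10 m[X4→φ5] = [0, 0]
fixed point reached at round 10
b[X7] = ⊗ incoming = [37, 31]

b[X7] = [37, 31]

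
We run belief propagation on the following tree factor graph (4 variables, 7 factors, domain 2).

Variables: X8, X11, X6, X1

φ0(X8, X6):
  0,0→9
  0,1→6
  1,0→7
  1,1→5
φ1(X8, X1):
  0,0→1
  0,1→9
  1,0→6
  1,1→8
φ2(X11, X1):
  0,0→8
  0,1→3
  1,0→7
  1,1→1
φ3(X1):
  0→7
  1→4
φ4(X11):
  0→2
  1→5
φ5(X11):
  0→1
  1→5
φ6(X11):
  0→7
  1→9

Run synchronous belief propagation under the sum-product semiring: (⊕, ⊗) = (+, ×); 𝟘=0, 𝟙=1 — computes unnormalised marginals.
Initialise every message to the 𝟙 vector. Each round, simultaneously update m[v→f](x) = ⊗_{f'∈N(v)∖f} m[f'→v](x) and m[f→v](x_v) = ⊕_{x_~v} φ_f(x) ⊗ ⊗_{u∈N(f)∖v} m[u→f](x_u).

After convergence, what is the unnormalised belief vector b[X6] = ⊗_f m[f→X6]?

b[X6] = [748575, 525516]

init: all messages = 𝟙 over 2 values
r1 m[φ0→X8] = [15, 12]
r1 m[φ0→X6] = [16, 11]
r1 m[φ1→X8] = [10, 14]
r1 m[φ1→X1] = [7, 17]
r1 m[φ2→X11] = [11, 8]
r1 m[φ2→X1] = [15, 4]
r1 m[φ3→X1] = [7, 4]
r1 m[φ4→X11] = [2, 5]
r1 m[φ5→X11] = [1, 5]
r1 m[φ6→X11] = [7, 9]
r1 m[X8→φ0] = [1, 1]
r1 m[X8→φ1] = [1, 1]
r1 m[X11→φ2] = [1, 1]
r1 m[X11→φ4] = [1, 1]
r1 m[X11→φ5] = [1, 1]
r1 m[X11→φ6] = [1, 1]
r1 m[X6→φ0] = [1, 1]
r1 m[X1→φ1] = [1, 1]
r1 m[X1→φ2] = [1, 1]
r1 m[X1→φ3] = [1, 1]
r2 m[φ0→X8] = [15, 12]
r2 m[φ0→X6] = [16, 11]
r2 m[φ1→X8] = [10, 14]
r2 m[φ1→X1] = [7, 17]
r2 m[φ2→X11] = [11, 8]
r2 m[φ2→X1] = [15, 4]
r2 m[φ3→X1] = [7, 4]
r2 m[φ4→X11] = [2, 5]
r2 m[φ5→X11] = [1, 5]
r2 m[φ6→X11] = [7, 9]
r2 m[X8→φ0] = [10, 14]
r2 m[X8→φ1] = [15, 12]
r2 m[X11→φ2] = [14, 225]
r2 m[X11→φ4] = [77, 360]
r2 m[X11→φ5] = [154, 360]
r2 m[X11→φ6] = [22, 200]
r2 m[X6→φ0] = [1, 1]
r2 m[X1→φ1] = [105, 16]
r2 m[X1→φ2] = [49, 68]
r2 m[X1→φ3] = [105, 68]
r3 m[φ0→X8] = [15, 12]
r3 m[φ0→X6] = [188, 130]
r3 m[φ1→X8] = [249, 758]
r3 m[φ1→X1] = [87, 231]
r3 m[φ2→X11] = [596, 411]
r3 m[φ2→X1] = [1687, 267]
r3 m[φ3→X1] = [7, 4]
r3 m[φ4→X11] = [2, 5]
r3 m[φ5→X11] = [1, 5]
r3 m[φ6→X11] = [7, 9]
r3 m[X8→φ0] = [10, 14]
r3 m[X8→φ1] = [15, 12]
r3 m[X11→φ2] = [14, 225]
r3 m[X11→φ4] = [77, 360]
r3 m[X11→φ5] = [154, 360]
r3 m[X11→φ6] = [22, 200]
r3 m[X6→φ0] = [1, 1]
r3 m[X1→φ1] = [105, 16]
r3 m[X1→φ2] = [49, 68]
r3 m[X1→φ3] = [105, 68]
r4 m[φ0→X8] = [15, 12]
r4 m[φ0→X6] = [188, 130]
r4 m[φ1→X8] = [249, 758]
r4 m[φ1→X1] = [87, 231]
r4 m[φ2→X11] = [596, 411]
r4 m[φ2→X1] = [1687, 267]
r4 m[φ3→X1] = [7, 4]
r4 m[φ4→X11] = [2, 5]
r4 m[φ5→X11] = [1, 5]
r4 m[φ6→X11] = [7, 9]
r4 m[X8→φ0] = [249, 758]
r4 m[X8→φ1] = [15, 12]
r4 m[X11→φ2] = [14, 225]
r4 m[X11→φ4] = [4172, 18495]
r4 m[X11→φ5] = [8344, 18495]
r4 m[X11→φ6] = [1192, 10275]
r4 m[X6→φ0] = [1, 1]
r4 m[X1→φ1] = [11809, 1068]
r4 m[X1→φ2] = [609, 924]
r4 m[X1→φ3] = [146769, 61677]
r5 m[φ0→X8] = [15, 12]
r5 m[φ0→X6] = [7547, 5284]
r5 m[φ1→X8] = [21421, 79398]
r5 m[φ1→X1] = [87, 231]
r5 m[φ2→X11] = [7644, 5187]
r5 m[φ2→X1] = [1687, 267]
r5 m[φ3→X1] = [7, 4]
r5 m[φ4→X11] = [2, 5]
r5 m[φ5→X11] = [1, 5]
r5 m[φ6→X11] = [7, 9]
r5 m[X8→φ0] = [249, 758]
r5 m[X8→φ1] = [15, 12]
r5 m[X11→φ2] = [14, 225]
r5 m[X11→φ4] = [4172, 18495]
r5 m[X11→φ5] = [8344, 18495]
r5 m[X11→φ6] = [1192, 10275]
r5 m[X6→φ0] = [1, 1]
r5 m[X1→φ1] = [11809, 1068]
r5 m[X1→φ2] = [609, 924]
r5 m[X1→φ3] = [146769, 61677]
r6 m[φ0→X8] = [15, 12]
r6 m[φ0→X6] = [7547, 5284]
r6 m[φ1→X8] = [21421, 79398]
r6 m[φ1→X1] = [87, 231]
r6 m[φ2→X11] = [7644, 5187]
r6 m[φ2→X1] = [1687, 267]
r6 m[φ3→X1] = [7, 4]
r6 m[φ4→X11] = [2, 5]
r6 m[φ5→X11] = [1, 5]
r6 m[φ6→X11] = [7, 9]
r6 m[X8→φ0] = [21421, 79398]
r6 m[X8→φ1] = [15, 12]
r6 m[X11→φ2] = [14, 225]
r6 m[X11→φ4] = [53508, 233415]
r6 m[X11→φ5] = [107016, 233415]
r6 m[X11→φ6] = [15288, 129675]
r6 m[X6→φ0] = [1, 1]
r6 m[X1→φ1] = [11809, 1068]
r6 m[X1→φ2] = [609, 924]
r6 m[X1→φ3] = [146769, 61677]
r7 m[φ0→X8] = [15, 12]
r7 m[φ0→X6] = [748575, 525516]
r7 m[φ1→X8] = [21421, 79398]
r7 m[φ1→X1] = [87, 231]
r7 m[φ2→X11] = [7644, 5187]
r7 m[φ2→X1] = [1687, 267]
r7 m[φ3→X1] = [7, 4]
r7 m[φ4→X11] = [2, 5]
r7 m[φ5→X11] = [1, 5]
r7 m[φ6→X11] = [7, 9]
r7 m[X8→φ0] = [21421, 79398]
r7 m[X8→φ1] = [15, 12]
r7 m[X11→φ2] = [14, 225]
r7 m[X11→φ4] = [53508, 233415]
r7 m[X11→φ5] = [107016, 233415]
r7 m[X11→φ6] = [15288, 129675]
r7 m[X6→φ0] = [1, 1]
r7 m[X1→φ1] = [11809, 1068]
r7 m[X1→φ2] = [609, 924]
r7 m[X1→φ3] = [146769, 61677]
r8 m[φ0→X8] = [15, 12]
r8 m[φ0→X6] = [748575, 525516]
r8 m[φ1→X8] = [21421, 79398]
r8 m[φ1→X1] = [87, 231]
r8 m[φ2→X11] = [7644, 5187]
r8 m[φ2→X1] = [1687, 267]
r8 m[φ3→X1] = [7, 4]
r8 m[φ4→X11] = [2, 5]
r8 m[φ5→X11] = [1, 5]
r8 m[φ6→X11] = [7, 9]
r8 m[X8→φ0] = [21421, 79398]
r8 m[X8→φ1] = [15, 12]
r8 m[X11→φ2] = [14, 225]
r8 m[X11→φ4] = [53508, 233415]
r8 m[X11→φ5] = [107016, 233415]
r8 m[X11→φ6] = [15288, 129675]
r8 m[X6→φ0] = [1, 1]
r8 m[X1→φ1] = [11809, 1068]
r8 m[X1→φ2] = [609, 924]
r8 m[X1→φ3] = [146769, 61677]
fixed point reached at round 8
b[X6] = ⊗ incoming = [748575, 525516]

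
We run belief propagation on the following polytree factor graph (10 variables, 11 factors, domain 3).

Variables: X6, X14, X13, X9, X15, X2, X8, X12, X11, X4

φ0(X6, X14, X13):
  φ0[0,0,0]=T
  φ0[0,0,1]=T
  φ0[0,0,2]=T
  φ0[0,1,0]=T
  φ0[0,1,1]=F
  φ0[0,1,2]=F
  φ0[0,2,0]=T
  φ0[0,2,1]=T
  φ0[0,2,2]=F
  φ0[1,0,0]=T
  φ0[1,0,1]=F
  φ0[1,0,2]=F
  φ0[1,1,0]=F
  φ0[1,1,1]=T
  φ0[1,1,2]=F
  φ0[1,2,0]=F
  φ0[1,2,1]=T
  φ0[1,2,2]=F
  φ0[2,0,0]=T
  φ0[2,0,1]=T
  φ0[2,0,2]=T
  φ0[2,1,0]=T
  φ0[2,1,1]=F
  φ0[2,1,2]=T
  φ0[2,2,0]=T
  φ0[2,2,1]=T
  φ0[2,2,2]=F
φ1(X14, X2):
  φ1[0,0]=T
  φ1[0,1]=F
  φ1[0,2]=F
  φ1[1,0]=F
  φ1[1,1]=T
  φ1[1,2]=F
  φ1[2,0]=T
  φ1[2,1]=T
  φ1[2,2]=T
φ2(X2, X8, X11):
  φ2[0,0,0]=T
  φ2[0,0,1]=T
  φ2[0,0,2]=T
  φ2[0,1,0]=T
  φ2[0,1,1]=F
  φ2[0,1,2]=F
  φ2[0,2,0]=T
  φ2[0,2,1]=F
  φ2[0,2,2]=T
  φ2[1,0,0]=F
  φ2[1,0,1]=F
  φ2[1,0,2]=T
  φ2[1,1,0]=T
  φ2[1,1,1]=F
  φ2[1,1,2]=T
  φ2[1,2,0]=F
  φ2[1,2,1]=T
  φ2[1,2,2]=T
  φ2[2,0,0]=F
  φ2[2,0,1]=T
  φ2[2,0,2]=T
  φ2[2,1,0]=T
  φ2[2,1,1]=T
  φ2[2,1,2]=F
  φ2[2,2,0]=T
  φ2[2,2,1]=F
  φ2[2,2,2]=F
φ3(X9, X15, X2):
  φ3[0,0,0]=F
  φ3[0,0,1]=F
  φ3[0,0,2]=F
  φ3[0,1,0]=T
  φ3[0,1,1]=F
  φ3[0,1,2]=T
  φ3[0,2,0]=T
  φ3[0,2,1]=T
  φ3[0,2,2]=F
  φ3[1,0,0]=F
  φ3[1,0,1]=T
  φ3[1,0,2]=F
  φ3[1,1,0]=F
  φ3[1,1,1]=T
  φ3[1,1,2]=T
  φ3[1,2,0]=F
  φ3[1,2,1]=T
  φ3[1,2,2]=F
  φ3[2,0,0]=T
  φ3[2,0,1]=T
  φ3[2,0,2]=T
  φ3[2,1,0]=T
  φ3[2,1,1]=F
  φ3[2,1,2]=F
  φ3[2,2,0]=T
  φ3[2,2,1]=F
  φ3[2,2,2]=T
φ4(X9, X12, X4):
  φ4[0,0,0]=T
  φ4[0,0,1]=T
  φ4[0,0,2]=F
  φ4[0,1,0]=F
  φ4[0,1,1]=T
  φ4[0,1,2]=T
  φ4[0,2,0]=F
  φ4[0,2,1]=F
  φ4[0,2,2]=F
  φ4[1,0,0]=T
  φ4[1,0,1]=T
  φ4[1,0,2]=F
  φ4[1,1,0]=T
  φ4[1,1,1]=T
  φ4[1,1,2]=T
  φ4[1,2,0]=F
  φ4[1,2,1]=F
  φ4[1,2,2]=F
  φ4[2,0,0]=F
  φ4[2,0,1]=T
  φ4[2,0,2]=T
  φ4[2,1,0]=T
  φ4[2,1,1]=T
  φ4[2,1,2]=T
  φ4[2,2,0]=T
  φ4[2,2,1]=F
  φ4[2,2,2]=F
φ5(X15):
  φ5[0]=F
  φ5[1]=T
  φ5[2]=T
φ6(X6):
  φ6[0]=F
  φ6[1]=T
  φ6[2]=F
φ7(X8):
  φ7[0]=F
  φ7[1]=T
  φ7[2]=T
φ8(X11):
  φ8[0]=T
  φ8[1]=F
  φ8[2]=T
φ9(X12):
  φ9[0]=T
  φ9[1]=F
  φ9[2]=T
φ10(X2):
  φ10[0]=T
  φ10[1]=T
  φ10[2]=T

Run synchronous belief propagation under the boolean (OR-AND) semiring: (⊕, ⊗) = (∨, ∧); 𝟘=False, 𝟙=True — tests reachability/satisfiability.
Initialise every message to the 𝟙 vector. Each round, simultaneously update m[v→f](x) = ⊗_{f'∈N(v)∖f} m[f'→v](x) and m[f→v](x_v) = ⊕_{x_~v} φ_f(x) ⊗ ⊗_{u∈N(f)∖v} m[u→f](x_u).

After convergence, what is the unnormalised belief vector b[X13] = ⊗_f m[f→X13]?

b[X13] = [T, T, F]

init: all messages = 𝟙 over 3 values
r1 m[φ0→X6] = [T, T, T]
r1 m[φ0→X14] = [T, T, T]
r1 m[φ0→X13] = [T, T, T]
r1 m[φ1→X14] = [T, T, T]
r1 m[φ1→X2] = [T, T, T]
r1 m[φ2→X2] = [T, T, T]
r1 m[φ2→X8] = [T, T, T]
r1 m[φ2→X11] = [T, T, T]
r1 m[φ3→X9] = [T, T, T]
r1 m[φ3→X15] = [T, T, T]
r1 m[φ3→X2] = [T, T, T]
r1 m[φ4→X9] = [T, T, T]
r1 m[φ4→X12] = [T, T, T]
r1 m[φ4→X4] = [T, T, T]
r1 m[φ5→X15] = [F, T, T]
r1 m[φ6→X6] = [F, T, F]
r1 m[φ7→X8] = [F, T, T]
r1 m[φ8→X11] = [T, F, T]
r1 m[φ9→X12] = [T, F, T]
r1 m[φ10→X2] = [T, T, T]
r1 m[X6→φ0] = [T, T, T]
r1 m[X6→φ6] = [T, T, T]
r1 m[X14→φ0] = [T, T, T]
r1 m[X14→φ1] = [T, T, T]
r1 m[X13→φ0] = [T, T, T]
r1 m[X9→φ3] = [T, T, T]
r1 m[X9→φ4] = [T, T, T]
r1 m[X15→φ3] = [T, T, T]
r1 m[X15→φ5] = [T, T, T]
r1 m[X2→φ1] = [T, T, T]
r1 m[X2→φ2] = [T, T, T]
r1 m[X2→φ3] = [T, T, T]
r1 m[X2→φ10] = [T, T, T]
r1 m[X8→φ2] = [T, T, T]
r1 m[X8→φ7] = [T, T, T]
r1 m[X12→φ4] = [T, T, T]
r1 m[X12→φ9] = [T, T, T]
r1 m[X11→φ2] = [T, T, T]
r1 m[X11→φ8] = [T, T, T]
r1 m[X4→φ4] = [T, T, T]
r2 m[φ0→X6] = [T, T, T]
r2 m[φ0→X14] = [T, T, T]
r2 m[φ0→X13] = [T, T, T]
r2 m[φ1→X14] = [T, T, T]
r2 m[φ1→X2] = [T, T, T]
r2 m[φ2→X2] = [T, T, T]
r2 m[φ2→X8] = [T, T, T]
r2 m[φ2→X11] = [T, T, T]
r2 m[φ3→X9] = [T, T, T]
r2 m[φ3→X15] = [T, T, T]
r2 m[φ3→X2] = [T, T, T]
r2 m[φ4→X9] = [T, T, T]
r2 m[φ4→X12] = [T, T, T]
r2 m[φ4→X4] = [T, T, T]
r2 m[φ5→X15] = [F, T, T]
r2 m[φ6→X6] = [F, T, F]
r2 m[φ7→X8] = [F, T, T]
r2 m[φ8→X11] = [T, F, T]
r2 m[φ9→X12] = [T, F, T]
r2 m[φ10→X2] = [T, T, T]
r2 m[X6→φ0] = [F, T, F]
r2 m[X6→φ6] = [T, T, T]
r2 m[X14→φ0] = [T, T, T]
r2 m[X14→φ1] = [T, T, T]
r2 m[X13→φ0] = [T, T, T]
r2 m[X9→φ3] = [T, T, T]
r2 m[X9→φ4] = [T, T, T]
r2 m[X15→φ3] = [F, T, T]
r2 m[X15→φ5] = [T, T, T]
r2 m[X2→φ1] = [T, T, T]
r2 m[X2→φ2] = [T, T, T]
r2 m[X2→φ3] = [T, T, T]
r2 m[X2→φ10] = [T, T, T]
r2 m[X8→φ2] = [F, T, T]
r2 m[X8→φ7] = [T, T, T]
r2 m[X12→φ4] = [T, F, T]
r2 m[X12→φ9] = [T, T, T]
r2 m[X11→φ2] = [T, F, T]
r2 m[X11→φ8] = [T, T, T]
r2 m[X4→φ4] = [T, T, T]
r3 m[φ0→X6] = [T, T, T]
r3 m[φ0→X14] = [T, T, T]
r3 m[φ0→X13] = [T, T, F]
r3 m[φ1→X14] = [T, T, T]
r3 m[φ1→X2] = [T, T, T]
r3 m[φ2→X2] = [T, T, T]
r3 m[φ2→X8] = [T, T, T]
r3 m[φ2→X11] = [T, T, T]
r3 m[φ3→X9] = [T, T, T]
r3 m[φ3→X15] = [T, T, T]
r3 m[φ3→X2] = [T, T, T]
r3 m[φ4→X9] = [T, T, T]
r3 m[φ4→X12] = [T, T, T]
r3 m[φ4→X4] = [T, T, T]
r3 m[φ5→X15] = [F, T, T]
r3 m[φ6→X6] = [F, T, F]
r3 m[φ7→X8] = [F, T, T]
r3 m[φ8→X11] = [T, F, T]
r3 m[φ9→X12] = [T, F, T]
r3 m[φ10→X2] = [T, T, T]
r3 m[X6→φ0] = [F, T, F]
r3 m[X6→φ6] = [T, T, T]
r3 m[X14→φ0] = [T, T, T]
r3 m[X14→φ1] = [T, T, T]
r3 m[X13→φ0] = [T, T, T]
r3 m[X9→φ3] = [T, T, T]
r3 m[X9→φ4] = [T, T, T]
r3 m[X15→φ3] = [F, T, T]
r3 m[X15→φ5] = [T, T, T]
r3 m[X2→φ1] = [T, T, T]
r3 m[X2→φ2] = [T, T, T]
r3 m[X2→φ3] = [T, T, T]
r3 m[X2→φ10] = [T, T, T]
r3 m[X8→φ2] = [F, T, T]
r3 m[X8→φ7] = [T, T, T]
r3 m[X12→φ4] = [T, F, T]
r3 m[X12→φ9] = [T, T, T]
r3 m[X11→φ2] = [T, F, T]
r3 m[X11→φ8] = [T, T, T]
r3 m[X4→φ4] = [T, T, T]
r4 m[φ0→X6] = [T, T, T]
r4 m[φ0→X14] = [T, T, T]
r4 m[φ0→X13] = [T, T, F]
r4 m[φ1→X14] = [T, T, T]
r4 m[φ1→X2] = [T, T, T]
r4 m[φ2→X2] = [T, T, T]
r4 m[φ2→X8] = [T, T, T]
r4 m[φ2→X11] = [T, T, T]
r4 m[φ3→X9] = [T, T, T]
r4 m[φ3→X15] = [T, T, T]
r4 m[φ3→X2] = [T, T, T]
r4 m[φ4→X9] = [T, T, T]
r4 m[φ4→X12] = [T, T, T]
r4 m[φ4→X4] = [T, T, T]
r4 m[φ5→X15] = [F, T, T]
r4 m[φ6→X6] = [F, T, F]
r4 m[φ7→X8] = [F, T, T]
r4 m[φ8→X11] = [T, F, T]
r4 m[φ9→X12] = [T, F, T]
r4 m[φ10→X2] = [T, T, T]
r4 m[X6→φ0] = [F, T, F]
r4 m[X6→φ6] = [T, T, T]
r4 m[X14→φ0] = [T, T, T]
r4 m[X14→φ1] = [T, T, T]
r4 m[X13→φ0] = [T, T, T]
r4 m[X9→φ3] = [T, T, T]
r4 m[X9→φ4] = [T, T, T]
r4 m[X15→φ3] = [F, T, T]
r4 m[X15→φ5] = [T, T, T]
r4 m[X2→φ1] = [T, T, T]
r4 m[X2→φ2] = [T, T, T]
r4 m[X2→φ3] = [T, T, T]
r4 m[X2→φ10] = [T, T, T]
r4 m[X8→φ2] = [F, T, T]
r4 m[X8→φ7] = [T, T, T]
r4 m[X12→φ4] = [T, F, T]
r4 m[X12→φ9] = [T, T, T]
r4 m[X11→φ2] = [T, F, T]
r4 m[X11→φ8] = [T, T, T]
r4 m[X4→φ4] = [T, T, T]
fixed point reached at round 4
b[X13] = ⊗ incoming = [T, T, F]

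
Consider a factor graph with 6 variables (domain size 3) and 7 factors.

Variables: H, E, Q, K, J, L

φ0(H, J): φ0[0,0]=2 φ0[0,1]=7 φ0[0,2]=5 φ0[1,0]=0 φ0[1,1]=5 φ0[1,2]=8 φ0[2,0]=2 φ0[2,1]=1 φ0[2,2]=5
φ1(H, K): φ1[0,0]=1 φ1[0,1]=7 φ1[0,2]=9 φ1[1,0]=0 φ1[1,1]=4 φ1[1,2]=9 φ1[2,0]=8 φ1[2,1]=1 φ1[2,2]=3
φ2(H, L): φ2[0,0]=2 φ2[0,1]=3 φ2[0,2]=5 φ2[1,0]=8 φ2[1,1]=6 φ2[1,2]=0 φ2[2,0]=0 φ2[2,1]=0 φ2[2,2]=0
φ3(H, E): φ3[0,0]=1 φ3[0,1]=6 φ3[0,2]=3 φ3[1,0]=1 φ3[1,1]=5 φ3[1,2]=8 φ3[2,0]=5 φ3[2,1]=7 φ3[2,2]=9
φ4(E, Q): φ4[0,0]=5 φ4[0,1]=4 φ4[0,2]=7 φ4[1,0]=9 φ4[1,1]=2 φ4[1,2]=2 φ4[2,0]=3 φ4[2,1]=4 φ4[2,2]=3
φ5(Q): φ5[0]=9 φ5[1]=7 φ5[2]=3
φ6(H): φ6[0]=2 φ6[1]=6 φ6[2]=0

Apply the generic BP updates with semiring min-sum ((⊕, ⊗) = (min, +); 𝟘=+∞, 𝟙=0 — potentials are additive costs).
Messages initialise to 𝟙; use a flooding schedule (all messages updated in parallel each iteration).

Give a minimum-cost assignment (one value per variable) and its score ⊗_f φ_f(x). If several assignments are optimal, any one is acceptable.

assignment: (H=2, E=1, Q=2, K=1, J=1, L=0); score = 14

init: all messages = 𝟙 over 3 values
r1 m[φ0→H] = [2, 0, 1]
r1 m[φ0→J] = [0, 1, 5]
r1 m[φ1→H] = [1, 0, 1]
r1 m[φ1→K] = [0, 1, 3]
r1 m[φ2→H] = [2, 0, 0]
r1 m[φ2→L] = [0, 0, 0]
r1 m[φ3→H] = [1, 1, 5]
r1 m[φ3→E] = [1, 5, 3]
r1 m[φ4→E] = [4, 2, 3]
r1 m[φ4→Q] = [3, 2, 2]
r1 m[φ5→Q] = [9, 7, 3]
r1 m[φ6→H] = [2, 6, 0]
r1 m[H→φ0] = [0, 0, 0]
r1 m[H→φ1] = [0, 0, 0]
r1 m[H→φ2] = [0, 0, 0]
r1 m[H→φ3] = [0, 0, 0]
r1 m[H→φ6] = [0, 0, 0]
r1 m[E→φ3] = [0, 0, 0]
r1 m[E→φ4] = [0, 0, 0]
r1 m[Q→φ4] = [0, 0, 0]
r1 m[Q→φ5] = [0, 0, 0]
r1 m[K→φ1] = [0, 0, 0]
r1 m[J→φ0] = [0, 0, 0]
r1 m[L→φ2] = [0, 0, 0]
r2 m[φ0→H] = [2, 0, 1]
r2 m[φ0→J] = [0, 1, 5]
r2 m[φ1→H] = [1, 0, 1]
r2 m[φ1→K] = [0, 1, 3]
r2 m[φ2→H] = [2, 0, 0]
r2 m[φ2→L] = [0, 0, 0]
r2 m[φ3→H] = [1, 1, 5]
r2 m[φ3→E] = [1, 5, 3]
r2 m[φ4→E] = [4, 2, 3]
r2 m[φ4→Q] = [3, 2, 2]
r2 m[φ5→Q] = [9, 7, 3]
r2 m[φ6→H] = [2, 6, 0]
r2 m[H→φ0] = [6, 7, 6]
r2 m[H→φ1] = [7, 7, 6]
r2 m[H→φ2] = [6, 7, 7]
r2 m[H→φ3] = [7, 6, 2]
r2 m[H→φ6] = [6, 1, 7]
r2 m[E→φ3] = [4, 2, 3]
r2 m[E→φ4] = [1, 5, 3]
r2 m[Q→φ4] = [9, 7, 3]
r2 m[Q→φ5] = [3, 2, 2]
r2 m[K→φ1] = [0, 0, 0]
r2 m[J→φ0] = [0, 0, 0]
r2 m[L→φ2] = [0, 0, 0]
r3 m[φ0→H] = [2, 0, 1]
r3 m[φ0→J] = [7, 7, 11]
r3 m[φ1→H] = [1, 0, 1]
r3 m[φ1→K] = [7, 7, 9]
r3 m[φ2→H] = [2, 0, 0]
r3 m[φ2→L] = [7, 7, 7]
r3 m[φ3→H] = [5, 5, 9]
r3 m[φ3→E] = [7, 9, 10]
r3 m[φ4→E] = [10, 5, 6]
r3 m[φ4→Q] = [6, 5, 6]
r3 m[φ5→Q] = [9, 7, 3]
r3 m[φ6→H] = [2, 6, 0]
r3 m[H→φ0] = [6, 7, 6]
r3 m[H→φ1] = [7, 7, 6]
r3 m[H→φ2] = [6, 7, 7]
r3 m[H→φ3] = [7, 6, 2]
r3 m[H→φ6] = [6, 1, 7]
r3 m[E→φ3] = [4, 2, 3]
r3 m[E→φ4] = [1, 5, 3]
r3 m[Q→φ4] = [9, 7, 3]
r3 m[Q→φ5] = [3, 2, 2]
r3 m[K→φ1] = [0, 0, 0]
r3 m[J→φ0] = [0, 0, 0]
r3 m[L→φ2] = [0, 0, 0]
r4 m[φ0→H] = [2, 0, 1]
r4 m[φ0→J] = [7, 7, 11]
r4 m[φ1→H] = [1, 0, 1]
r4 m[φ1→K] = [7, 7, 9]
r4 m[φ2→H] = [2, 0, 0]
r4 m[φ2→L] = [7, 7, 7]
r4 m[φ3→H] = [5, 5, 9]
r4 m[φ3→E] = [7, 9, 10]
r4 m[φ4→E] = [10, 5, 6]
r4 m[φ4→Q] = [6, 5, 6]
r4 m[φ5→Q] = [9, 7, 3]
r4 m[φ6→H] = [2, 6, 0]
r4 m[H→φ0] = [10, 11, 10]
r4 m[H→φ1] = [11, 11, 10]
r4 m[H→φ2] = [10, 11, 11]
r4 m[H→φ3] = [7, 6, 2]
r4 m[H→φ6] = [10, 5, 11]
r4 m[E→φ3] = [10, 5, 6]
r4 m[E→φ4] = [7, 9, 10]
r4 m[Q→φ4] = [9, 7, 3]
r4 m[Q→φ5] = [6, 5, 6]
r4 m[K→φ1] = [0, 0, 0]
r4 m[J→φ0] = [0, 0, 0]
r4 m[L→φ2] = [0, 0, 0]
r5 m[φ0→H] = [2, 0, 1]
r5 m[φ0→J] = [11, 11, 15]
r5 m[φ1→H] = [1, 0, 1]
r5 m[φ1→K] = [11, 11, 13]
r5 m[φ2→H] = [2, 0, 0]
r5 m[φ2→L] = [11, 11, 11]
r5 m[φ3→H] = [9, 10, 12]
r5 m[φ3→E] = [7, 9, 10]
r5 m[φ4→E] = [10, 5, 6]
r5 m[φ4→Q] = [12, 11, 11]
r5 m[φ5→Q] = [9, 7, 3]
r5 m[φ6→H] = [2, 6, 0]
r5 m[H→φ0] = [10, 11, 10]
r5 m[H→φ1] = [11, 11, 10]
r5 m[H→φ2] = [10, 11, 11]
r5 m[H→φ3] = [7, 6, 2]
r5 m[H→φ6] = [10, 5, 11]
r5 m[E→φ3] = [10, 5, 6]
r5 m[E→φ4] = [7, 9, 10]
r5 m[Q→φ4] = [9, 7, 3]
r5 m[Q→φ5] = [6, 5, 6]
r5 m[K→φ1] = [0, 0, 0]
r5 m[J→φ0] = [0, 0, 0]
r5 m[L→φ2] = [0, 0, 0]
r6 m[φ0→H] = [2, 0, 1]
r6 m[φ0→J] = [11, 11, 15]
r6 m[φ1→H] = [1, 0, 1]
r6 m[φ1→K] = [11, 11, 13]
r6 m[φ2→H] = [2, 0, 0]
r6 m[φ2→L] = [11, 11, 11]
r6 m[φ3→H] = [9, 10, 12]
r6 m[φ3→E] = [7, 9, 10]
r6 m[φ4→E] = [10, 5, 6]
r6 m[φ4→Q] = [12, 11, 11]
r6 m[φ5→Q] = [9, 7, 3]
r6 m[φ6→H] = [2, 6, 0]
r6 m[H→φ0] = [14, 16, 13]
r6 m[H→φ1] = [15, 16, 13]
r6 m[H→φ2] = [14, 16, 14]
r6 m[H→φ3] = [7, 6, 2]
r6 m[H→φ6] = [14, 10, 14]
r6 m[E→φ3] = [10, 5, 6]
r6 m[E→φ4] = [7, 9, 10]
r6 m[Q→φ4] = [9, 7, 3]
r6 m[Q→φ5] = [12, 11, 11]
r6 m[K→φ1] = [0, 0, 0]
r6 m[J→φ0] = [0, 0, 0]
r6 m[L→φ2] = [0, 0, 0]
r7 m[φ0→H] = [2, 0, 1]
r7 m[φ0→J] = [15, 14, 18]
r7 m[φ1→H] = [1, 0, 1]
r7 m[φ1→K] = [16, 14, 16]
r7 m[φ2→H] = [2, 0, 0]
r7 m[φ2→L] = [14, 14, 14]
r7 m[φ3→H] = [9, 10, 12]
r7 m[φ3→E] = [7, 9, 10]
r7 m[φ4→E] = [10, 5, 6]
r7 m[φ4→Q] = [12, 11, 11]
r7 m[φ5→Q] = [9, 7, 3]
r7 m[φ6→H] = [2, 6, 0]
r7 m[H→φ0] = [14, 16, 13]
r7 m[H→φ1] = [15, 16, 13]
r7 m[H→φ2] = [14, 16, 14]
r7 m[H→φ3] = [7, 6, 2]
r7 m[H→φ6] = [14, 10, 14]
r7 m[E→φ3] = [10, 5, 6]
r7 m[E→φ4] = [7, 9, 10]
r7 m[Q→φ4] = [9, 7, 3]
r7 m[Q→φ5] = [12, 11, 11]
r7 m[K→φ1] = [0, 0, 0]
r7 m[J→φ0] = [0, 0, 0]
r7 m[L→φ2] = [0, 0, 0]
r8 m[φ0→H] = [2, 0, 1]
r8 m[φ0→J] = [15, 14, 18]
r8 m[φ1→H] = [1, 0, 1]
r8 m[φ1→K] = [16, 14, 16]
r8 m[φ2→H] = [2, 0, 0]
r8 m[φ2→L] = [14, 14, 14]
r8 m[φ3→H] = [9, 10, 12]
r8 m[φ3→E] = [7, 9, 10]
r8 m[φ4→E] = [10, 5, 6]
r8 m[φ4→Q] = [12, 11, 11]
r8 m[φ5→Q] = [9, 7, 3]
r8 m[φ6→H] = [2, 6, 0]
r8 m[H→φ0] = [14, 16, 13]
r8 m[H→φ1] = [15, 16, 13]
r8 m[H→φ2] = [14, 16, 14]
r8 m[H→φ3] = [7, 6, 2]
r8 m[H→φ6] = [14, 10, 14]
r8 m[E→φ3] = [10, 5, 6]
r8 m[E→φ4] = [7, 9, 10]
r8 m[Q→φ4] = [9, 7, 3]
r8 m[Q→φ5] = [12, 11, 11]
r8 m[K→φ1] = [0, 0, 0]
r8 m[J→φ0] = [0, 0, 0]
r8 m[L→φ2] = [0, 0, 0]
fixed point reached at round 8
traceback from H: (H=2, E=1, Q=2, K=1, J=1, L=0), score=14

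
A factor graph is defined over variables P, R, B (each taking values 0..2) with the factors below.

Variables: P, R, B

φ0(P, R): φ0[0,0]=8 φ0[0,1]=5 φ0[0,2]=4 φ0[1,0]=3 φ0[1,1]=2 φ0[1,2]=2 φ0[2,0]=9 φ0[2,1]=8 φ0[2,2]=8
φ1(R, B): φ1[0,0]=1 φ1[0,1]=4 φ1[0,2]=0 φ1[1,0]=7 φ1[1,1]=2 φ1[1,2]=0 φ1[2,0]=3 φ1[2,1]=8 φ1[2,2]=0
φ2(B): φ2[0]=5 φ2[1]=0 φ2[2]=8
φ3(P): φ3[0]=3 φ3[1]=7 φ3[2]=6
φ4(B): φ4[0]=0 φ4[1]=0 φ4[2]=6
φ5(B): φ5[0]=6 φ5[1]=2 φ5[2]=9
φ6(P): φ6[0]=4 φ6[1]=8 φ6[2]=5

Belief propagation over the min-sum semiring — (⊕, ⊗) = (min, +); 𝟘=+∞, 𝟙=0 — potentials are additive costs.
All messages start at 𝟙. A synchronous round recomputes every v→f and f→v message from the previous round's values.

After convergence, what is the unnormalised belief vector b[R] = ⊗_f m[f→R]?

init: all messages = 𝟙 over 3 values
r1 m[φ0→P] = [4, 2, 8]
r1 m[φ0→R] = [3, 2, 2]
r1 m[φ1→R] = [0, 0, 0]
r1 m[φ1→B] = [1, 2, 0]
r1 m[φ2→B] = [5, 0, 8]
r1 m[φ3→P] = [3, 7, 6]
r1 m[φ4→B] = [0, 0, 6]
r1 m[φ5→B] = [6, 2, 9]
r1 m[φ6→P] = [4, 8, 5]
r1 m[P→φ0] = [0, 0, 0]
r1 m[P→φ3] = [0, 0, 0]
r1 m[P→φ6] = [0, 0, 0]
r1 m[R→φ0] = [0, 0, 0]
r1 m[R→φ1] = [0, 0, 0]
r1 m[B→φ1] = [0, 0, 0]
r1 m[B→φ2] = [0, 0, 0]
r1 m[B→φ4] = [0, 0, 0]
r1 m[B→φ5] = [0, 0, 0]
r2 m[φ0→P] = [4, 2, 8]
r2 m[φ0→R] = [3, 2, 2]
r2 m[φ1→R] = [0, 0, 0]
r2 m[φ1→B] = [1, 2, 0]
r2 m[φ2→B] = [5, 0, 8]
r2 m[φ3→P] = [3, 7, 6]
r2 m[φ4→B] = [0, 0, 6]
r2 m[φ5→B] = [6, 2, 9]
r2 m[φ6→P] = [4, 8, 5]
r2 m[P→φ0] = [7, 15, 11]
r2 m[P→φ3] = [8, 10, 13]
r2 m[P→φ6] = [7, 9, 14]
r2 m[R→φ0] = [0, 0, 0]
r2 m[R→φ1] = [3, 2, 2]
r2 m[B→φ1] = [11, 2, 23]
r2 m[B→φ2] = [7, 4, 15]
r2 m[B→φ4] = [12, 4, 17]
r2 m[B→φ5] = [6, 2, 14]
r3 m[φ0→P] = [4, 2, 8]
r3 m[φ0→R] = [15, 12, 11]
r3 m[φ1→R] = [6, 4, 10]
r3 m[φ1→B] = [4, 4, 2]
r3 m[φ2→B] = [5, 0, 8]
r3 m[φ3→P] = [3, 7, 6]
r3 m[φ4→B] = [0, 0, 6]
r3 m[φ5→B] = [6, 2, 9]
r3 m[φ6→P] = [4, 8, 5]
r3 m[P→φ0] = [7, 15, 11]
r3 m[P→φ3] = [8, 10, 13]
r3 m[P→φ6] = [7, 9, 14]
r3 m[R→φ0] = [0, 0, 0]
r3 m[R→φ1] = [3, 2, 2]
r3 m[B→φ1] = [11, 2, 23]
r3 m[B→φ2] = [7, 4, 15]
r3 m[B→φ4] = [12, 4, 17]
r3 m[B→φ5] = [6, 2, 14]
r4 m[φ0→P] = [4, 2, 8]
r4 m[φ0→R] = [15, 12, 11]
r4 m[φ1→R] = [6, 4, 10]
r4 m[φ1→B] = [4, 4, 2]
r4 m[φ2→B] = [5, 0, 8]
r4 m[φ3→P] = [3, 7, 6]
r4 m[φ4→B] = [0, 0, 6]
r4 m[φ5→B] = [6, 2, 9]
r4 m[φ6→P] = [4, 8, 5]
r4 m[P→φ0] = [7, 15, 11]
r4 m[P→φ3] = [8, 10, 13]
r4 m[P→φ6] = [7, 9, 14]
r4 m[R→φ0] = [6, 4, 10]
r4 m[R→φ1] = [15, 12, 11]
r4 m[B→φ1] = [11, 2, 23]
r4 m[B→φ2] = [10, 6, 17]
r4 m[B→φ4] = [15, 6, 19]
r4 m[B→φ5] = [9, 4, 16]
r5 m[φ0→P] = [9, 6, 12]
r5 m[φ0→R] = [15, 12, 11]
r5 m[φ1→R] = [6, 4, 10]
r5 m[φ1→B] = [14, 14, 11]
r5 m[φ2→B] = [5, 0, 8]
r5 m[φ3→P] = [3, 7, 6]
r5 m[φ4→B] = [0, 0, 6]
r5 m[φ5→B] = [6, 2, 9]
r5 m[φ6→P] = [4, 8, 5]
r5 m[P→φ0] = [7, 15, 11]
r5 m[P→φ3] = [8, 10, 13]
r5 m[P→φ6] = [7, 9, 14]
r5 m[R→φ0] = [6, 4, 10]
r5 m[R→φ1] = [15, 12, 11]
r5 m[B→φ1] = [11, 2, 23]
r5 m[B→φ2] = [10, 6, 17]
r5 m[B→φ4] = [15, 6, 19]
r5 m[B→φ5] = [9, 4, 16]
r6 m[φ0→P] = [9, 6, 12]
r6 m[φ0→R] = [15, 12, 11]
r6 m[φ1→R] = [6, 4, 10]
r6 m[φ1→B] = [14, 14, 11]
r6 m[φ2→B] = [5, 0, 8]
r6 m[φ3→P] = [3, 7, 6]
r6 m[φ4→B] = [0, 0, 6]
r6 m[φ5→B] = [6, 2, 9]
r6 m[φ6→P] = [4, 8, 5]
r6 m[P→φ0] = [7, 15, 11]
r6 m[P→φ3] = [13, 14, 17]
r6 m[P→φ6] = [12, 13, 18]
r6 m[R→φ0] = [6, 4, 10]
r6 m[R→φ1] = [15, 12, 11]
r6 m[B→φ1] = [11, 2, 23]
r6 m[B→φ2] = [20, 16, 26]
r6 m[B→φ4] = [25, 16, 28]
r6 m[B→φ5] = [19, 14, 25]
r7 m[φ0→P] = [9, 6, 12]
r7 m[φ0→R] = [15, 12, 11]
r7 m[φ1→R] = [6, 4, 10]
r7 m[φ1→B] = [14, 14, 11]
r7 m[φ2→B] = [5, 0, 8]
r7 m[φ3→P] = [3, 7, 6]
r7 m[φ4→B] = [0, 0, 6]
r7 m[φ5→B] = [6, 2, 9]
r7 m[φ6→P] = [4, 8, 5]
r7 m[P→φ0] = [7, 15, 11]
r7 m[P→φ3] = [13, 14, 17]
r7 m[P→φ6] = [12, 13, 18]
r7 m[R→φ0] = [6, 4, 10]
r7 m[R→φ1] = [15, 12, 11]
r7 m[B→φ1] = [11, 2, 23]
r7 m[B→φ2] = [20, 16, 26]
r7 m[B→φ4] = [25, 16, 28]
r7 m[B→φ5] = [19, 14, 25]
fixed point reached at round 7
b[R] = ⊗ incoming = [21, 16, 21]

b[R] = [21, 16, 21]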